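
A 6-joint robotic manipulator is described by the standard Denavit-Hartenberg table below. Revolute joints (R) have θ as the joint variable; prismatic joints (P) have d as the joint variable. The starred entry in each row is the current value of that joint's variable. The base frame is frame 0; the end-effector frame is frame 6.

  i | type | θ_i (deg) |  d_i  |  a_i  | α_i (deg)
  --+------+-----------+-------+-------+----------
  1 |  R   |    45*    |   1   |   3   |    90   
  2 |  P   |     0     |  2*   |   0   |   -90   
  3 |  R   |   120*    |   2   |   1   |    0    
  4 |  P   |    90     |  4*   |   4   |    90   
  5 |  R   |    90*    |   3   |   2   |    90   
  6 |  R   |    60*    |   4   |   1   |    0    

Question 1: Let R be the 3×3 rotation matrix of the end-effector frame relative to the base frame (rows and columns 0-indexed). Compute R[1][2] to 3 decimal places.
-0.966

End-effector z-axis (col 2 of R) = (-0.2588,-0.9659,-0.0000)
R[1][2] = -0.9659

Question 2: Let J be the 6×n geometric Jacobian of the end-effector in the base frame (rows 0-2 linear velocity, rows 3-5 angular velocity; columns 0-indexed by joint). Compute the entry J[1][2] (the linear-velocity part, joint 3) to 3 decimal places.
-6.771

axis z_2 = (0.0000,0.0000,1.0000); lever o_n−o_2 = (-6.7708,-6.4680,8.5000)
cross product → J_v[:, 2] = (6.4680,-6.7708,0.0000)
J_ω[:, 2] = z_2
entry J[1][2] = -6.7708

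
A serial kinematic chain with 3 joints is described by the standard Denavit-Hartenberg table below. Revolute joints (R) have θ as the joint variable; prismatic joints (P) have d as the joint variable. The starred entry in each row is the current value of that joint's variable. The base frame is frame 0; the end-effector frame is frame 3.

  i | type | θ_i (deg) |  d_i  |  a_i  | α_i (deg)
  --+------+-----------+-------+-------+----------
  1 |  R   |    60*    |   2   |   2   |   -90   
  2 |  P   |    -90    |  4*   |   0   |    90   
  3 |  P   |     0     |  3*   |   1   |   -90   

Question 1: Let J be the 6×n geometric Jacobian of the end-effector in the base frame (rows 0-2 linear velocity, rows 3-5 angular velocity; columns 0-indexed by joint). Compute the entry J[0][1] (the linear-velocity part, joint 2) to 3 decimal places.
prismatic axis z_1 = (-0.8660,0.5000,0.0000)
J_v[:, 1] = z_1; J_ω[:, 1] = (0,0,0)
entry J[0][1] = -0.8660

-0.866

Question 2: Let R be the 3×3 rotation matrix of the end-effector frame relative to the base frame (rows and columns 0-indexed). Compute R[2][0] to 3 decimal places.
End-effector x-axis (col 0 of R) = (0.0000,0.0000,1.0000)
R[2][0] = 1.0000

1.000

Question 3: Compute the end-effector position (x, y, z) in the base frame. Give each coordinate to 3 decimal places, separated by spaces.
-3.964 1.134 3.000

after link 1: o_1 = (1.0000, 1.7321, 2.0000)
after link 2: o_2 = (-2.4641, 3.7321, 2.0000)
after link 3: o_3 = (-3.9641, 1.1340, 3.0000)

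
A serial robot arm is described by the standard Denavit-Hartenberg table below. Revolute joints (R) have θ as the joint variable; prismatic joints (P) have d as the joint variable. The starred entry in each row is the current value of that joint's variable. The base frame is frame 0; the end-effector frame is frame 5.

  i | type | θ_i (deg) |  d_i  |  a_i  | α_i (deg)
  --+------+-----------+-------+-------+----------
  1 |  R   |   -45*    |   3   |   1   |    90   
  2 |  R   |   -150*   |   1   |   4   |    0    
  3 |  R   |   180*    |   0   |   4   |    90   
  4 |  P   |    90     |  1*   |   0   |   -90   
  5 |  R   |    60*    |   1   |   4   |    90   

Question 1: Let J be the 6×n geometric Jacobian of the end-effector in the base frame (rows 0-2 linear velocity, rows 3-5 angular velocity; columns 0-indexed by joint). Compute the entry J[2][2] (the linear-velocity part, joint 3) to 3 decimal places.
1.366

axis z_2 = (-0.7071,-0.7071,0.0000); lever o_n−o_2 = (-0.4483,-2.3801,3.6340)
cross product → J_v[:, 2] = (-2.5696,2.5696,1.3660)
J_ω[:, 2] = z_2
entry J[2][2] = 1.3660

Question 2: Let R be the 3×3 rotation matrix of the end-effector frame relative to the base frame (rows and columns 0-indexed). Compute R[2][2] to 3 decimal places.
-0.433

End-effector z-axis (col 2 of R) = (-0.4356,-0.7891,-0.4330)
R[2][2] = -0.4330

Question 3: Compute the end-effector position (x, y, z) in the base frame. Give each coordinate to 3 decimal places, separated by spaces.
after link 1: o_1 = (0.7071, -0.7071, 3.0000)
after link 2: o_2 = (-2.4495, 1.0353, 1.0000)
after link 3: o_3 = (0.0000, -1.4142, 3.0000)
after link 4: o_4 = (0.3536, -1.7678, 2.1340)
after link 5: o_5 = (-2.8978, -1.3449, 4.6340)

-2.898 -1.345 4.634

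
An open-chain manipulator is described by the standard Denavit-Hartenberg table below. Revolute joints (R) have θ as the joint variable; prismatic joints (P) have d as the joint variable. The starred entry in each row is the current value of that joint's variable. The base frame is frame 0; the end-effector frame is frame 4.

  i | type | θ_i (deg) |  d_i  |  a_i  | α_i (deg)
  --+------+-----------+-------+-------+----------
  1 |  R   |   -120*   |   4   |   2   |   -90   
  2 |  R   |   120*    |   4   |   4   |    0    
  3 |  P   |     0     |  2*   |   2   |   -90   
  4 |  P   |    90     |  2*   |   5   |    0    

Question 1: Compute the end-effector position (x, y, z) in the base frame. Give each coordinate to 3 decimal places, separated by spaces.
2.232 1.866 -0.196

after link 1: o_1 = (-1.0000, -1.7321, 4.0000)
after link 2: o_2 = (3.4641, -2.0000, 0.5359)
after link 3: o_3 = (5.6962, -2.1340, -1.1962)
after link 4: o_4 = (2.2321, 1.8660, -0.1962)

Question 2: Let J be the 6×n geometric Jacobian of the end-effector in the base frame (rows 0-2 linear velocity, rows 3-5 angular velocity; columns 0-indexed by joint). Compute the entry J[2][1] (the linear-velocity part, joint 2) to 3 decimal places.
axis z_1 = (0.8660,-0.5000,0.0000); lever o_n−o_1 = (3.2321,3.5981,-4.1962)
cross product → J_v[:, 1] = (2.0981,3.6340,4.7321)
J_ω[:, 1] = z_1
entry J[2][1] = 4.7321

4.732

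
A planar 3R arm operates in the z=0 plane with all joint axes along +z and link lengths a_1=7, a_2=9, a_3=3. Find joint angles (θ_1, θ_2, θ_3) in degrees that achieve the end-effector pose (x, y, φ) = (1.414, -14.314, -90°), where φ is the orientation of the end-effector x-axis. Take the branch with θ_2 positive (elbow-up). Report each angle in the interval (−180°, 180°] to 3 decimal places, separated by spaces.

-135.000 89.997 -44.998

wrist centre = target − a_3·(cos φ, sin φ) = (1.4140, -11.3140)
cos θ_2 = (130.0060−7²−9²)/(2·7·9) = 0.0000; θ_2 = 89.9973° (elbow-up)
β = atan2(-11.3140,1.4140) = -82.8762°; ψ = atan2(9.0000,7.0004) = 52.1233°
θ_1 = β − ψ = -134.9995°
θ_3 = φ − θ_1 − θ_2 = -44.9977° (wrapped to (-180°,180°])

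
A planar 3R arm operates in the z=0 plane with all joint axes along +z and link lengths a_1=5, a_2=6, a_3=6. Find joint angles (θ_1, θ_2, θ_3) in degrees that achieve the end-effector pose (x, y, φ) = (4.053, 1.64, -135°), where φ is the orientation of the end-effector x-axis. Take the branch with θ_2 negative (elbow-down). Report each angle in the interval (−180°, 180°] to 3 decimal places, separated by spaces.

wrist centre = target − a_3·(cos φ, sin φ) = (8.2956, 5.8826)
cos θ_2 = (103.4231−5²−6²)/(2·5·6) = 0.7071; θ_2 = -45.0044° (elbow-down)
β = atan2(5.8826,8.2956) = 35.3414°; ψ = atan2(-4.2430,9.2423) = -24.6590°
θ_1 = β − ψ = 60.0003°
θ_3 = φ − θ_1 − θ_2 = -149.9959° (wrapped to (-180°,180°])

60.000 -45.004 -149.996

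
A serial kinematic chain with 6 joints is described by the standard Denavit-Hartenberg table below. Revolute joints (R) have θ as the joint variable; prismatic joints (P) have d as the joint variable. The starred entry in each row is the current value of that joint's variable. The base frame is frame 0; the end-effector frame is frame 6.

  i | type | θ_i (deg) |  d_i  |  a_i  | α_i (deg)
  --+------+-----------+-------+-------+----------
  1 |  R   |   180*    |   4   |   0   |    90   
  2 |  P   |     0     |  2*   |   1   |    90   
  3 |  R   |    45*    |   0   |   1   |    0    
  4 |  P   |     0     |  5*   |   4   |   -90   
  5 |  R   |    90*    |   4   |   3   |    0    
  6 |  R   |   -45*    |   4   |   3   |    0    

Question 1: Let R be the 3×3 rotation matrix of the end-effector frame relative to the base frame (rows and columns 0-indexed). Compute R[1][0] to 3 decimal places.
End-effector x-axis (col 0 of R) = (-0.5000,0.5000,0.7071)
R[1][0] = 0.5000

0.500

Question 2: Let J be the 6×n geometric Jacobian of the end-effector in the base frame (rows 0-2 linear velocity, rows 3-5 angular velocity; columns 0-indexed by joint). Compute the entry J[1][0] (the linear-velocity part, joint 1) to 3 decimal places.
-0.379

axis z_0 = ẑ; lever o_n−o_0 = (-0.3787,12.6924,4.1213)
cross product → J_v[:, 0] = (-12.6924,-0.3787,0.0000)
J_ω[:, 0] = z_0
entry J[1][0] = -0.3787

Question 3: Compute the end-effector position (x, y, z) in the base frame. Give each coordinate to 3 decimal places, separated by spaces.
-0.379 12.692 4.121

after link 1: o_1 = (0.0000, 0.0000, 4.0000)
after link 2: o_2 = (-1.0000, 2.0000, 4.0000)
after link 3: o_3 = (-1.7071, 2.7071, 4.0000)
after link 4: o_4 = (-4.5355, 5.5355, -1.0000)
after link 5: o_5 = (-1.7071, 8.3640, 2.0000)
after link 6: o_6 = (-0.3787, 12.6924, 4.1213)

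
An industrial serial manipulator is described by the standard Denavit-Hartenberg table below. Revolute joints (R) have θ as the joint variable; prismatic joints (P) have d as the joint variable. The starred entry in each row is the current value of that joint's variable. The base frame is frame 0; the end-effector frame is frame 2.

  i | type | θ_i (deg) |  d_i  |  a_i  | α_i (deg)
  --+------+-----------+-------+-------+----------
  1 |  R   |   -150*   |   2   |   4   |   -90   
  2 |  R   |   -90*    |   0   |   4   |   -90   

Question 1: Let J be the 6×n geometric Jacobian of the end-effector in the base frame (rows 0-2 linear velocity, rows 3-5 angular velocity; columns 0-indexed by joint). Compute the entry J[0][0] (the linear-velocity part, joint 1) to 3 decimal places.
2.000

axis z_0 = ẑ; lever o_n−o_0 = (-3.4641,-2.0000,6.0000)
cross product → J_v[:, 0] = (2.0000,-3.4641,0.0000)
J_ω[:, 0] = z_0
entry J[0][0] = 2.0000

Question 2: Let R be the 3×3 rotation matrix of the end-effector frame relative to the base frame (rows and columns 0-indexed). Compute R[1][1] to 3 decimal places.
End-effector y-axis (col 1 of R) = (-0.5000,0.8660,-0.0000)
R[1][1] = 0.8660

0.866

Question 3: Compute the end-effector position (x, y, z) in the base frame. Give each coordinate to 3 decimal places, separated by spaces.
-3.464 -2.000 6.000

after link 1: o_1 = (-3.4641, -2.0000, 2.0000)
after link 2: o_2 = (-3.4641, -2.0000, 6.0000)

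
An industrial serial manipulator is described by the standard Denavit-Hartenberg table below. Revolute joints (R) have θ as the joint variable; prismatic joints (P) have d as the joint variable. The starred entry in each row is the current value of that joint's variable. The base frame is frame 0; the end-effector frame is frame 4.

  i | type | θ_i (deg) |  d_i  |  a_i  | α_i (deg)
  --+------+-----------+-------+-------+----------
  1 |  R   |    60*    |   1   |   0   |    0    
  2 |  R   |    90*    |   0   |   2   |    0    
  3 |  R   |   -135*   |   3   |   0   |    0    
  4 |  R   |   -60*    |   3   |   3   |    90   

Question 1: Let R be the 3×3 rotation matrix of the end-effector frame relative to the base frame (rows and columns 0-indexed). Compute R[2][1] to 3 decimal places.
1.000

End-effector y-axis (col 1 of R) = (0.0000,0.0000,1.0000)
R[2][1] = 1.0000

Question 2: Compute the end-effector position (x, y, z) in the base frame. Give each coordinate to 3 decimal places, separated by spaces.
0.389 -1.121 7.000

after link 1: o_1 = (0.0000, 0.0000, 1.0000)
after link 2: o_2 = (-1.7321, 1.0000, 1.0000)
after link 3: o_3 = (-1.7321, 1.0000, 4.0000)
after link 4: o_4 = (0.3893, -1.1213, 7.0000)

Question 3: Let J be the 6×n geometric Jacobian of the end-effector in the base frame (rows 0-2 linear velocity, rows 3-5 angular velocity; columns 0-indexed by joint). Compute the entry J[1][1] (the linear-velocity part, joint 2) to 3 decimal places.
axis z_1 = (0.0000,0.0000,1.0000); lever o_n−o_1 = (0.3893,-1.1213,6.0000)
cross product → J_v[:, 1] = (1.1213,0.3893,-0.0000)
J_ω[:, 1] = z_1
entry J[1][1] = 0.3893

0.389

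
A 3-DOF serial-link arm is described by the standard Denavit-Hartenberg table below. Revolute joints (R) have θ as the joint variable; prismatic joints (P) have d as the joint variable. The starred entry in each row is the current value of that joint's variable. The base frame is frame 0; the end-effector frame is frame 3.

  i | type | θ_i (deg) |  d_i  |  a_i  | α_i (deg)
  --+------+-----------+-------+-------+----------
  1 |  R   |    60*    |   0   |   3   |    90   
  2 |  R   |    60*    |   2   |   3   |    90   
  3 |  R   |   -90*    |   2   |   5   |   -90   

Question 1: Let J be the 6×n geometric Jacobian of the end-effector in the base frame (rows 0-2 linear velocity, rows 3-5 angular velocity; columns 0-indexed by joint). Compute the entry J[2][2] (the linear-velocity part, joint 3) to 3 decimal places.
axis z_2 = (0.4330,0.7500,-0.5000); lever o_n−o_2 = (-3.4641,4.0000,-1.0000)
cross product → J_v[:, 2] = (1.2500,2.1651,4.3301)
J_ω[:, 2] = z_2
entry J[2][2] = 4.3301

4.330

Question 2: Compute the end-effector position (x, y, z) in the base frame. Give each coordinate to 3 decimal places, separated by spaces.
after link 1: o_1 = (1.5000, 2.5981, 0.0000)
after link 2: o_2 = (3.9821, 2.8971, 2.5981)
after link 3: o_3 = (0.5179, 6.8971, 1.5981)

0.518 6.897 1.598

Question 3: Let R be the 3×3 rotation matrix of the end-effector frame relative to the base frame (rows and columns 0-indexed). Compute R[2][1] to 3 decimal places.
0.500

End-effector y-axis (col 1 of R) = (-0.4330,-0.7500,0.5000)
R[2][1] = 0.5000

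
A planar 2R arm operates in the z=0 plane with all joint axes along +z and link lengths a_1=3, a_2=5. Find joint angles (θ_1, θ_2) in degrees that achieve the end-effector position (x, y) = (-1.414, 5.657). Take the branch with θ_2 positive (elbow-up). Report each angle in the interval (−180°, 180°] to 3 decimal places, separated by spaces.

44.999 89.998

cos θ_2 = (34.0010−3²−5²)/(2·3·5) = 0.0000; θ_2 = 89.9980° (elbow-up)
β = atan2(5.6570,-1.4140) = 104.0339°; ψ = atan2(5.0000,3.0002) = 59.0348°
θ_1 = β − ψ = 44.9991°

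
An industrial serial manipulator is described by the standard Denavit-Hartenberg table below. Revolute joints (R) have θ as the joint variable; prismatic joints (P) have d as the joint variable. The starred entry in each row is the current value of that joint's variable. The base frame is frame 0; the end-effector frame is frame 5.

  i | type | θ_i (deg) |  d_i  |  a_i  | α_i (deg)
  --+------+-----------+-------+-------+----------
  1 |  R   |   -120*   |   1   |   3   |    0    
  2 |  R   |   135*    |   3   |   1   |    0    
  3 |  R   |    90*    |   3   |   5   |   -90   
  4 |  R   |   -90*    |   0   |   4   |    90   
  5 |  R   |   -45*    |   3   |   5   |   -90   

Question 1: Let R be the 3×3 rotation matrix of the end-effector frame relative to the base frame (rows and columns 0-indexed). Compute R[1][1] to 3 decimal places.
0.966

End-effector y-axis (col 1 of R) = (-0.2588,0.9659,-0.0000)
R[1][1] = 0.9659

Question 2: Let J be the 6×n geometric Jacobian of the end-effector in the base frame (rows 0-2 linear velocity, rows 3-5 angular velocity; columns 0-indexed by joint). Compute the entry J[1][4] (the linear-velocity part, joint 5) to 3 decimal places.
-0.915

axis z_4 = (0.2588,-0.9659,0.0000); lever o_n−o_4 = (4.1915,-1.9827,3.5355)
cross product → J_v[:, 4] = (-3.4151,-0.9151,3.5355)
J_ω[:, 4] = z_4
entry J[1][4] = -0.9151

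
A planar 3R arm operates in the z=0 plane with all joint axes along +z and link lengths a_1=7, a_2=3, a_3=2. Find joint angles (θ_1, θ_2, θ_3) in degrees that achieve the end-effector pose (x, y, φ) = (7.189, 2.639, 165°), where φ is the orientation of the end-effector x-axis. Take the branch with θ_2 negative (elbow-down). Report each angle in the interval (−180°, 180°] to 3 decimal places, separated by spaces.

wrist centre = target − a_3·(cos φ, sin φ) = (9.1209, 2.1214)
cos θ_2 = (87.6901−7²−3²)/(2·7·3) = 0.7069; θ_2 = -45.0162° (elbow-down)
β = atan2(2.1214,9.1209) = 13.0933°; ψ = atan2(-2.1219,9.1207) = -13.0968°
θ_1 = β − ψ = 26.1901°
θ_3 = φ − θ_1 − θ_2 = -176.1739° (wrapped to (-180°,180°])

26.190 -45.016 -176.174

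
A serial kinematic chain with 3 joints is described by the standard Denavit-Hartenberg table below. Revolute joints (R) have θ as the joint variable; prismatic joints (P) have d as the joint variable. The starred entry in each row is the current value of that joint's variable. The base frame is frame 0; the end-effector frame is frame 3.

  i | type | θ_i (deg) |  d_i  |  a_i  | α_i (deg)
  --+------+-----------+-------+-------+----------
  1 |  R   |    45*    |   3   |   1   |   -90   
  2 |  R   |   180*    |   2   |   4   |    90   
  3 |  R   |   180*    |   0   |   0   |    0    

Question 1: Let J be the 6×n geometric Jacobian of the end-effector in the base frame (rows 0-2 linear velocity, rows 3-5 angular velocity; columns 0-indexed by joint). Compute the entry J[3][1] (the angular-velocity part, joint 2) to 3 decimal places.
-0.707

axis z_1 = (-0.7071,0.7071,0.0000); lever o_n−o_1 = (-4.2426,-1.4142,-0.0000)
cross product → J_v[:, 1] = (-0.0000,-0.0000,4.0000)
J_ω[:, 1] = z_1
entry J[3][1] = -0.7071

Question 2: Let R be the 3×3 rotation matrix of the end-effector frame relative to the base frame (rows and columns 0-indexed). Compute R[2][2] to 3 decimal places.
-1.000

End-effector z-axis (col 2 of R) = (0.0000,0.0000,-1.0000)
R[2][2] = -1.0000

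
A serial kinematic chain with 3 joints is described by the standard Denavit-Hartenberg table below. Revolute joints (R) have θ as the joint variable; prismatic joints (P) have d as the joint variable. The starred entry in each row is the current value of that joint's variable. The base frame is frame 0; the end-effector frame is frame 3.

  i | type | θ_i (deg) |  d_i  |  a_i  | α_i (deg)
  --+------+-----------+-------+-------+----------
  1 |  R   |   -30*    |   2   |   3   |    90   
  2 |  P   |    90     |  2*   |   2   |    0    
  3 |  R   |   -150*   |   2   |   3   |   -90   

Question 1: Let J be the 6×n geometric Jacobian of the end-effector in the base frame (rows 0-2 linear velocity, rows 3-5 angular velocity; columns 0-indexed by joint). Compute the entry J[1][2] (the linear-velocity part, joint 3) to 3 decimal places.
-1.299

axis z_2 = (-0.5000,-0.8660,0.0000); lever o_n−o_2 = (0.2990,-2.4821,-2.5981)
cross product → J_v[:, 2] = (2.2500,-1.2990,1.5000)
J_ω[:, 2] = z_2
entry J[1][2] = -1.2990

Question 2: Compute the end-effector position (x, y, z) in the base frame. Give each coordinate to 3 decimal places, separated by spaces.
1.897 -5.714 1.402

after link 1: o_1 = (2.5981, -1.5000, 2.0000)
after link 2: o_2 = (1.5981, -3.2321, 4.0000)
after link 3: o_3 = (1.8971, -5.7141, 1.4019)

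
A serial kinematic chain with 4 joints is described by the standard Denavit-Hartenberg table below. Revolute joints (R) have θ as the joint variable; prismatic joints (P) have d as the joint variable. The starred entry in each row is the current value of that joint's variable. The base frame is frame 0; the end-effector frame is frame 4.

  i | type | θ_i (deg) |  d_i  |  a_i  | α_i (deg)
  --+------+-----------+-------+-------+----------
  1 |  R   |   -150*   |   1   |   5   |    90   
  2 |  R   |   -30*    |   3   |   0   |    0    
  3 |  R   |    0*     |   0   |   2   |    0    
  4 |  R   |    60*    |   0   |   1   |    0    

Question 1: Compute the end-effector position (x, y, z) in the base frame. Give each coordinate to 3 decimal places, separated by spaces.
after link 1: o_1 = (-4.3301, -2.5000, 1.0000)
after link 2: o_2 = (-5.8301, 0.0981, 1.0000)
after link 3: o_3 = (-7.3301, -0.7679, 0.0000)
after link 4: o_4 = (-8.0801, -1.2010, 0.5000)

-8.080 -1.201 0.500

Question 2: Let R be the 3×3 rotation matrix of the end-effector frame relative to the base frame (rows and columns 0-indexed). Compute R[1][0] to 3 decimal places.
-0.433

End-effector x-axis (col 0 of R) = (-0.7500,-0.4330,0.5000)
R[1][0] = -0.4330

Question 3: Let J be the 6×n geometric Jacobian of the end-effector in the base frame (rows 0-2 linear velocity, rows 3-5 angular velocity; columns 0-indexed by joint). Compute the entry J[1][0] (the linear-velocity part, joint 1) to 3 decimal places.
axis z_0 = ẑ; lever o_n−o_0 = (-8.0801,-1.2010,0.5000)
cross product → J_v[:, 0] = (1.2010,-8.0801,0.0000)
J_ω[:, 0] = z_0
entry J[1][0] = -8.0801

-8.080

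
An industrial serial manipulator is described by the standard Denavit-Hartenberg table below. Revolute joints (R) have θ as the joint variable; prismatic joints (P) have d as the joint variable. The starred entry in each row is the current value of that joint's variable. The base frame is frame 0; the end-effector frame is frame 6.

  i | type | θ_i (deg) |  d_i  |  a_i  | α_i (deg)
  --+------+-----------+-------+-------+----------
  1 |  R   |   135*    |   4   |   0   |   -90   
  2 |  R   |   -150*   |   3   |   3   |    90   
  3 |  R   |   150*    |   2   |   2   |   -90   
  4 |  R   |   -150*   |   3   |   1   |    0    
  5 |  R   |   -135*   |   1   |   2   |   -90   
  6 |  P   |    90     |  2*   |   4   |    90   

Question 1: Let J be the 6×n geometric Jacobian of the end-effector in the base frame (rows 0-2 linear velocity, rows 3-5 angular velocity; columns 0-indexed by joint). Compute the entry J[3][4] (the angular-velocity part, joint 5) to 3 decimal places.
axis z_4 = (0.3062,0.9186,-0.2500); lever o_n−o_4 = (-0.5346,-2.1397,3.4837)
cross product → J_v[:, 4] = (2.6651,-0.9330,-0.1641)
J_ω[:, 4] = z_4
entry J[3][4] = 0.3062

0.306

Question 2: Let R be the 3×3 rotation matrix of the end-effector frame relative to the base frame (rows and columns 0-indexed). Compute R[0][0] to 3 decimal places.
-0.306

End-effector x-axis (col 0 of R) = (-0.3062,-0.9186,0.2500)
R[0][0] = -0.3062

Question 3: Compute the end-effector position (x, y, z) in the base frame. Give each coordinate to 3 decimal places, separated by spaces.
after link 1: o_1 = (0.0000, 0.0000, 4.0000)
after link 2: o_2 = (-0.2842, -3.9584, 5.5000)
after link 3: o_3 = (-1.3449, -4.3120, 2.9019)
after link 4: o_4 = (0.5159, -1.8862, 2.0939)
after link 5: o_5 = (-0.3184, -0.1931, 3.2928)
after link 6: o_6 = (-0.0186, -4.0258, 5.5776)

-0.019 -4.026 5.578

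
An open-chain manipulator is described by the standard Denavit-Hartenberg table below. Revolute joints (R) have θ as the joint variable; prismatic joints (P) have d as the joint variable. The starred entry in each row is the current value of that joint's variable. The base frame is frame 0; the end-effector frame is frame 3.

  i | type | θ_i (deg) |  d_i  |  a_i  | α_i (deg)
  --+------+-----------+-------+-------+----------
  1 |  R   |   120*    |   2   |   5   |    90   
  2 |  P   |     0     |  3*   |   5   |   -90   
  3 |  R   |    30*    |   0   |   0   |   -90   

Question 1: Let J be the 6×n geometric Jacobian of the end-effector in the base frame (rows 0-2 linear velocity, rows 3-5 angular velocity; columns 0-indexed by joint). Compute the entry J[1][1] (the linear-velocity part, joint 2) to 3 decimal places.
0.500

prismatic axis z_1 = (0.8660,0.5000,0.0000)
J_v[:, 1] = z_1; J_ω[:, 1] = (0,0,0)
entry J[1][1] = 0.5000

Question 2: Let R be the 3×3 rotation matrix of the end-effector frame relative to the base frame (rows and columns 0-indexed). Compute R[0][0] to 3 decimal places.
-0.866

End-effector x-axis (col 0 of R) = (-0.8660,0.5000,0.0000)
R[0][0] = -0.8660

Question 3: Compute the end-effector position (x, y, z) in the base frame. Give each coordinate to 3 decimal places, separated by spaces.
-2.402 10.160 2.000

after link 1: o_1 = (-2.5000, 4.3301, 2.0000)
after link 2: o_2 = (-2.4019, 10.1603, 2.0000)
after link 3: o_3 = (-2.4019, 10.1603, 2.0000)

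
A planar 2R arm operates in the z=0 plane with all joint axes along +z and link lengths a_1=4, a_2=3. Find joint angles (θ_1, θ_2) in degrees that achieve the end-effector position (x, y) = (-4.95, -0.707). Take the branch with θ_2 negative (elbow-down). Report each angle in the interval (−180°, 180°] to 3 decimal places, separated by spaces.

cos θ_2 = (25.0023−4²−3²)/(2·4·3) = 0.0001; θ_2 = -89.9944° (elbow-down)
β = atan2(-0.7070,-4.9500) = -171.8715°; ψ = atan2(-3.0000,4.0003) = -36.8679°
θ_1 = β − ψ = -135.0036°

-135.004 -89.994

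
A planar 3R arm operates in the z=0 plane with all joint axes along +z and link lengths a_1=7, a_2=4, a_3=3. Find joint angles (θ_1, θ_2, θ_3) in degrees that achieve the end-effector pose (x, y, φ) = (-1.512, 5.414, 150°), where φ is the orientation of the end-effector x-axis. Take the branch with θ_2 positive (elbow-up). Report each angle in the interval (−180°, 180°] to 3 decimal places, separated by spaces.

wrist centre = target − a_3·(cos φ, sin φ) = (1.0861, 3.9140)
cos θ_2 = (16.4990−7²−4²)/(2·7·4) = -0.8661; θ_2 = 150.0074° (elbow-up)
β = atan2(3.9140,1.0861) = 74.4915°; ψ = atan2(1.9996,3.5356) = 29.4900°
θ_1 = β − ψ = 45.0015°
θ_3 = φ − θ_1 − θ_2 = -45.0089° (wrapped to (-180°,180°])

45.001 150.007 -45.009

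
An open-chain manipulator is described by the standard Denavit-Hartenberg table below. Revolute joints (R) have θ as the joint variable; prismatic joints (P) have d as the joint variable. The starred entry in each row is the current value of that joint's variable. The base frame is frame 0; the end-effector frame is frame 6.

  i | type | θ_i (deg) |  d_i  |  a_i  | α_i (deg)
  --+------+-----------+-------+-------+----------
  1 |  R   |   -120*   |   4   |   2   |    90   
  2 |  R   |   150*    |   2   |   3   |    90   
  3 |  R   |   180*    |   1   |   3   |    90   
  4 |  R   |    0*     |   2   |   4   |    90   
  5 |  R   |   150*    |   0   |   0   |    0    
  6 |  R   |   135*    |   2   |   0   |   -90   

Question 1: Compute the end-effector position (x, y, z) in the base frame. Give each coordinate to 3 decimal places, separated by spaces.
after link 1: o_1 = (-1.0000, -1.7321, 4.0000)
after link 2: o_2 = (-1.4330, 1.5179, 5.5000)
after link 3: o_3 = (-2.9821, -1.1651, 4.8660)
after link 4: o_4 = (-6.4462, -3.1651, 2.8660)
after link 5: o_5 = (-6.4462, -3.1651, 2.8660)
after link 6: o_6 = (-5.9462, -2.2990, 1.1340)

-5.946 -2.299 1.134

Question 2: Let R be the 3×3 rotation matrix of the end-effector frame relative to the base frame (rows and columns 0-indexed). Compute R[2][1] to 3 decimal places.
End-effector y-axis (col 1 of R) = (-0.2500,-0.4330,0.8660)
R[2][1] = 0.8660

0.866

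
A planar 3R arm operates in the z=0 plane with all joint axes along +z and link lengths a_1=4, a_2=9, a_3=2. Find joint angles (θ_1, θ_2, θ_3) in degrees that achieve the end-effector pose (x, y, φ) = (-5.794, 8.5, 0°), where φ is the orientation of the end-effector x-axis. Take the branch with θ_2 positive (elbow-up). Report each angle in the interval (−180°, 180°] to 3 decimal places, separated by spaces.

wrist centre = target − a_3·(cos φ, sin φ) = (-7.7940, 8.5000)
cos θ_2 = (132.9964−4²−9²)/(2·4·9) = 0.5000; θ_2 = 60.0033° (elbow-up)
β = atan2(8.5000,-7.7940) = 132.5190°; ψ = atan2(7.7945,8.4996) = 42.5223°
θ_1 = β − ψ = 89.9967°
θ_3 = φ − θ_1 − θ_2 = -150.0000° (wrapped to (-180°,180°])

89.997 60.003 -150.000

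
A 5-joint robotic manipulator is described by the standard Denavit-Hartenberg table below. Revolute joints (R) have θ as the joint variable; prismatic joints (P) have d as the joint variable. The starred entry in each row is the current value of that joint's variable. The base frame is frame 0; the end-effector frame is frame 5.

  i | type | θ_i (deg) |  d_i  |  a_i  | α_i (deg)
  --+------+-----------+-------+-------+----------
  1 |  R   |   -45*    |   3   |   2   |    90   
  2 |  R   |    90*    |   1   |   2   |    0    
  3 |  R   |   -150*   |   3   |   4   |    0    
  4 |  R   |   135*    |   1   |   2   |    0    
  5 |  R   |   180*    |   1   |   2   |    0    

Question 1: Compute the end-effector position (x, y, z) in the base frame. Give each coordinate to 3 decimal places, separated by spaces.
after link 1: o_1 = (1.4142, -1.4142, 3.0000)
after link 2: o_2 = (0.7071, -2.1213, 5.0000)
after link 3: o_3 = (0.0000, -5.6569, 1.5359)
after link 4: o_4 = (-0.3411, -6.7300, 3.4678)
after link 5: o_5 = (-1.4142, -7.0711, 1.5359)

-1.414 -7.071 1.536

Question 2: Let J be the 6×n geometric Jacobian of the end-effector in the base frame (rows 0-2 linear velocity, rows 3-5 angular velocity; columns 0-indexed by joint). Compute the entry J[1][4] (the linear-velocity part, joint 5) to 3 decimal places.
axis z_4 = (-0.7071,-0.7071,0.0000); lever o_n−o_4 = (-1.0731,-0.3411,-1.9319)
cross product → J_v[:, 4] = (1.3660,-1.3660,-0.5176)
J_ω[:, 4] = z_4
entry J[1][4] = -1.3660

-1.366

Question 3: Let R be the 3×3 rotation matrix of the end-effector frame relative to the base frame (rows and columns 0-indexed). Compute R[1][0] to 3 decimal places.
End-effector x-axis (col 0 of R) = (-0.1830,0.1830,-0.9659)
R[1][0] = 0.1830

0.183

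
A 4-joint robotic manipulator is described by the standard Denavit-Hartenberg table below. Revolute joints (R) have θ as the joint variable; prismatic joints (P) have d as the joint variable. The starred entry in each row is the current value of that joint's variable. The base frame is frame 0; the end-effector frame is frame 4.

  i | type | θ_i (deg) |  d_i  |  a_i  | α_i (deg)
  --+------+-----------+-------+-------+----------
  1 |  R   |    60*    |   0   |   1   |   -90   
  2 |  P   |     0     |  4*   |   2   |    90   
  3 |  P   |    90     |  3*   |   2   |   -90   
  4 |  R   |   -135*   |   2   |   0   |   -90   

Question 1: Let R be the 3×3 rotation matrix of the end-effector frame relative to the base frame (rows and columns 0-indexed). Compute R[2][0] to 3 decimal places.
End-effector x-axis (col 0 of R) = (0.6124,-0.3536,0.7071)
R[2][0] = 0.7071

0.707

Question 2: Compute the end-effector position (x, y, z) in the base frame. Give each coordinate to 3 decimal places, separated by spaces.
after link 1: o_1 = (0.5000, 0.8660, 0.0000)
after link 2: o_2 = (-1.9641, 4.5981, 0.0000)
after link 3: o_3 = (-3.6962, 5.5981, 3.0000)
after link 4: o_4 = (-4.6962, 3.8660, 3.0000)

-4.696 3.866 3.000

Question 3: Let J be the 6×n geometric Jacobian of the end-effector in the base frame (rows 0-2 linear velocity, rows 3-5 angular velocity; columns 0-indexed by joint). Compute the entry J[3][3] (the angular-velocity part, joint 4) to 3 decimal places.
axis z_3 = (-0.5000,-0.8660,0.0000); lever o_n−o_3 = (-1.0000,-1.7321,0.0000)
cross product → J_v[:, 3] = (0.0000,-0.0000,0.0000)
J_ω[:, 3] = z_3
entry J[3][3] = -0.5000

-0.500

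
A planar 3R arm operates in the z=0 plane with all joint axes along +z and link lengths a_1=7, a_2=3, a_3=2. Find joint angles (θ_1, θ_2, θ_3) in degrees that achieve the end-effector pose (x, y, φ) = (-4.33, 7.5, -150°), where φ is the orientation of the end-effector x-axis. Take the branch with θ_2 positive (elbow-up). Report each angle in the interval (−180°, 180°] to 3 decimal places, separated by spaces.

89.999 60.001 60.000

wrist centre = target − a_3·(cos φ, sin φ) = (-2.5979, 8.5000)
cos θ_2 = (78.9993−7²−3²)/(2·7·3) = 0.5000; θ_2 = 60.0010° (elbow-up)
β = atan2(8.5000,-2.5979) = 106.9953°; ψ = atan2(2.5981,8.5000) = 16.9963°
θ_1 = β − ψ = 89.9990°
θ_3 = φ − θ_1 − θ_2 = 60.0000° (wrapped to (-180°,180°])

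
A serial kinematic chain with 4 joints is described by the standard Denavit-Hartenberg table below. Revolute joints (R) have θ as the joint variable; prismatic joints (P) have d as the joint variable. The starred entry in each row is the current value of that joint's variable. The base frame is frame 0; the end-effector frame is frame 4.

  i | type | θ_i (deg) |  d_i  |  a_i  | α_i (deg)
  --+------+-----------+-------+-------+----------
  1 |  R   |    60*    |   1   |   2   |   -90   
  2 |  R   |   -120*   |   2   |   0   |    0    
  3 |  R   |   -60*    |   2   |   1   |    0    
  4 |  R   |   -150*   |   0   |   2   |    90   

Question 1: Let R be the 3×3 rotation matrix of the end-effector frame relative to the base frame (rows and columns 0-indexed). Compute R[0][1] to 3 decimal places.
End-effector y-axis (col 1 of R) = (-0.8660,0.5000,0.0000)
R[0][1] = -0.8660

-0.866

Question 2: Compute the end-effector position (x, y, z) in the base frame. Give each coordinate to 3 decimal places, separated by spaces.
-2.098 4.366 0.000

after link 1: o_1 = (1.0000, 1.7321, 1.0000)
after link 2: o_2 = (-0.7321, 2.7321, 1.0000)
after link 3: o_3 = (-2.9641, 2.8660, 1.0000)
after link 4: o_4 = (-2.0981, 4.3660, 0.0000)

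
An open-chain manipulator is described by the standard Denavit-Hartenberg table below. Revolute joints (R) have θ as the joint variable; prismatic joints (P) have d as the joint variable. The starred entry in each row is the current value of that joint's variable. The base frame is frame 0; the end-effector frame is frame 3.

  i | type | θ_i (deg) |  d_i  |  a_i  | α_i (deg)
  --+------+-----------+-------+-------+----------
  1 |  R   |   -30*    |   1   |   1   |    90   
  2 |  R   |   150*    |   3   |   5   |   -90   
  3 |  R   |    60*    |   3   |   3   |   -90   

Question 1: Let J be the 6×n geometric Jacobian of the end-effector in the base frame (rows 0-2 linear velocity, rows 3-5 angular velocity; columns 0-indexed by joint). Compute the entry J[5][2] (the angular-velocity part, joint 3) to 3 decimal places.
axis z_2 = (-0.4330,0.2500,-0.8660); lever o_n−o_2 = (-1.1250,3.6495,-1.8481)
cross product → J_v[:, 2] = (2.6986,0.1740,-1.2990)
J_ω[:, 2] = z_2
entry J[5][2] = -0.8660

-0.866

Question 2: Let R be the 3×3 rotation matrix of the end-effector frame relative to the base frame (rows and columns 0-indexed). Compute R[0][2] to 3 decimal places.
0.900

End-effector z-axis (col 2 of R) = (0.8995,0.0580,-0.4330)
R[0][2] = 0.8995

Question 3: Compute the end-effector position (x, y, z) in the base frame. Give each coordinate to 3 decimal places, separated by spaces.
-5.509 2.717 1.652

after link 1: o_1 = (0.8660, -0.5000, 1.0000)
after link 2: o_2 = (-4.3840, -0.9330, 3.5000)
after link 3: o_3 = (-5.5090, 2.7165, 1.6519)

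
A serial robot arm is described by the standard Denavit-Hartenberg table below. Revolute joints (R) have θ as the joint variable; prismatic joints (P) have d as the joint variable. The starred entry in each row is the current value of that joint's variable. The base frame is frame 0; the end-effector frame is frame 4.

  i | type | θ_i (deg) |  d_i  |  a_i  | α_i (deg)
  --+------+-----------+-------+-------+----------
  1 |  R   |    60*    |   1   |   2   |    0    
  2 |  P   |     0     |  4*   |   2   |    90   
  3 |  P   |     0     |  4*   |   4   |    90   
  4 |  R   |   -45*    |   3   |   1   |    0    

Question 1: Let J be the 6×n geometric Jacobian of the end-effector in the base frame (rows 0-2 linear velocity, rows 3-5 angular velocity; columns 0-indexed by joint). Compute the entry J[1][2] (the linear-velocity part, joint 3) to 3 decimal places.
-0.500

prismatic axis z_2 = (0.8660,-0.5000,0.0000)
J_v[:, 2] = z_2; J_ω[:, 2] = (0,0,0)
entry J[1][2] = -0.5000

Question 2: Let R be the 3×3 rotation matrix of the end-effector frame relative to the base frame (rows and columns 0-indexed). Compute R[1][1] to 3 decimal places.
0.259

End-effector y-axis (col 1 of R) = (0.9659,0.2588,0.0000)
R[1][1] = 0.2588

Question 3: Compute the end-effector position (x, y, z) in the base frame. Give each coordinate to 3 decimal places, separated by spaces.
after link 1: o_1 = (1.0000, 1.7321, 1.0000)
after link 2: o_2 = (2.0000, 3.4641, 5.0000)
after link 3: o_3 = (7.4641, 4.9282, 5.0000)
after link 4: o_4 = (7.2053, 5.8941, 2.0000)

7.205 5.894 2.000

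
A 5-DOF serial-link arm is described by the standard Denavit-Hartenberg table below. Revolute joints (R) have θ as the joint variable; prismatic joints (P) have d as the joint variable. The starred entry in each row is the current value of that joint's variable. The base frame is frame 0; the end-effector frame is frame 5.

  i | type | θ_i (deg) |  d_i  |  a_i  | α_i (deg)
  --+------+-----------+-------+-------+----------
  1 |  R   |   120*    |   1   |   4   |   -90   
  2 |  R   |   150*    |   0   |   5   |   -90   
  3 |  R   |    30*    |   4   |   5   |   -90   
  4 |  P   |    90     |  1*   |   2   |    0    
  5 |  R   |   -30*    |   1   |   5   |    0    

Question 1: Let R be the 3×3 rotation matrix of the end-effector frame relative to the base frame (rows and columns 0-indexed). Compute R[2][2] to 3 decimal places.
0.250

End-effector z-axis (col 2 of R) = (0.5335,0.8080,0.2500)
R[2][2] = 0.2500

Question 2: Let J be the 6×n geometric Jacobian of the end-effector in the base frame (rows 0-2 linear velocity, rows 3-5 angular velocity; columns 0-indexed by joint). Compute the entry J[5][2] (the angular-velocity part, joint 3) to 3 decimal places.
0.866

axis z_2 = (0.2500,-0.4330,0.8660); lever o_n−o_2 = (6.5446,-0.3714,-4.7655)
cross product → J_v[:, 2] = (2.3852,6.8591,2.7410)
J_ω[:, 2] = z_2
entry J[5][2] = 0.8660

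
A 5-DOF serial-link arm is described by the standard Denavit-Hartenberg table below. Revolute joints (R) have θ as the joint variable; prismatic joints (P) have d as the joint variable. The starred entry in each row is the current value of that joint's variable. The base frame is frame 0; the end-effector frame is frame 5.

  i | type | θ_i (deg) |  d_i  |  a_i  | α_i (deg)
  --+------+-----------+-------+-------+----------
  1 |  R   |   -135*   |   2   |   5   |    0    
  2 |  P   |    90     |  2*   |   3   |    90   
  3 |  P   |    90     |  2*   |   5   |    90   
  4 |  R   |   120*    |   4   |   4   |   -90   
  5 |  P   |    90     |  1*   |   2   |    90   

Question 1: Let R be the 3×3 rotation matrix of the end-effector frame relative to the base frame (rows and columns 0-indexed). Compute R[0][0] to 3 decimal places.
-0.707

End-effector x-axis (col 0 of R) = (-0.7071,0.7071,-0.0000)
R[0][0] = -0.7071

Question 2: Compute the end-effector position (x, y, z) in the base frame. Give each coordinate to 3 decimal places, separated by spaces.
-3.510 -10.581 6.134

after link 1: o_1 = (-3.5355, -3.5355, 2.0000)
after link 2: o_2 = (-1.4142, -5.6569, 4.0000)
after link 3: o_3 = (-2.8284, -7.0711, 9.0000)
after link 4: o_4 = (-2.4495, -12.3490, 7.0000)
after link 5: o_5 = (-3.5101, -10.5812, 6.1340)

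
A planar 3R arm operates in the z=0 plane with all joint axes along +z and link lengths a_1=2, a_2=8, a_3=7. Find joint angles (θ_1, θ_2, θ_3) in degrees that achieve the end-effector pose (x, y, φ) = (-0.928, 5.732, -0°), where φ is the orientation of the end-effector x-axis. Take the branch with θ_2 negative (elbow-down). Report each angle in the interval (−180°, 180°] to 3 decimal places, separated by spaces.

wrist centre = target − a_3·(cos φ, sin φ) = (-7.9280, 5.7320)
cos θ_2 = (95.7090−2²−8²)/(2·2·8) = 0.8659; θ_2 = -30.0136° (elbow-down)
β = atan2(5.7320,-7.9280) = 144.1328°; ψ = atan2(-4.0016,8.9273) = -24.1443°
θ_1 = β − ψ = 168.2771°
θ_3 = φ − θ_1 − θ_2 = -138.2635° (wrapped to (-180°,180°])

168.277 -30.014 -138.264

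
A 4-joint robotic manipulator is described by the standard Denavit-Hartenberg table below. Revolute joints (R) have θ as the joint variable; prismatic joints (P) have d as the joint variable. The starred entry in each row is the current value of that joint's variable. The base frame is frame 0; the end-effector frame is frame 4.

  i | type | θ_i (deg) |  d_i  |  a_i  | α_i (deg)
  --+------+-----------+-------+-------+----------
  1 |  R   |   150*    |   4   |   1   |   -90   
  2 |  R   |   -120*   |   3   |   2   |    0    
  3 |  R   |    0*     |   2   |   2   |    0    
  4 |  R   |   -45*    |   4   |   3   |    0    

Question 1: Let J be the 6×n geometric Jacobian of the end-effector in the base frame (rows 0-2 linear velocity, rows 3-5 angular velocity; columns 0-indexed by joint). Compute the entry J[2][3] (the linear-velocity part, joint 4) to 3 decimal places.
axis z_3 = (-0.5000,-0.8660,0.0000); lever o_n−o_3 = (0.5095,-4.9130,0.7765)
cross product → J_v[:, 3] = (-0.6724,0.3882,2.8978)
J_ω[:, 3] = z_3
entry J[2][3] = 2.8978

2.898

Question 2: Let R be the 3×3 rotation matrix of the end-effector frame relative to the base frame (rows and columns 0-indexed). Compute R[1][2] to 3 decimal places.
-0.866

End-effector z-axis (col 2 of R) = (-0.5000,-0.8660,0.0000)
R[1][2] = -0.8660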